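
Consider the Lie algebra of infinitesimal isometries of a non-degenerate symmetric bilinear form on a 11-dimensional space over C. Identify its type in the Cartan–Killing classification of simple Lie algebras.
This is so(11) with 11 odd, which has dimension 11(11-1)/2 = 55 and rank (11-1)/2 = 5. In the classification of classical Lie algebras, the orthogonal algebra so(2n+1) in an odd number of variables has type B_n; here n = 5, so the Dynkin diagram is a chain of 5 nodes with a double edge at one end; the terminal node there is the unique short simple root (B_5). Hence the type is B_5.

B5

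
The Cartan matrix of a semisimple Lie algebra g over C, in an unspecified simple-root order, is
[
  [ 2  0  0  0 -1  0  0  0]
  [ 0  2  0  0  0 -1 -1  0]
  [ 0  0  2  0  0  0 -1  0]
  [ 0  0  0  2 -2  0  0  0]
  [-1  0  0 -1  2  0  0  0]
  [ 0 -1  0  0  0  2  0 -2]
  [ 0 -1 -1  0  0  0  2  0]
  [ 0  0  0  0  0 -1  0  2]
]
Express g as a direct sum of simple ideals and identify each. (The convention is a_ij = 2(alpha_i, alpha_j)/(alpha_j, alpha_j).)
The diagram associated to this matrix has two connected components: the simple roots {alpha_2, alpha_3, alpha_6, alpha_7, alpha_8} form a chain of 5 nodes with a double edge at one end; the terminal node there is the unique short simple root (B_5), and {alpha_1, alpha_4, alpha_5} form a chain of 3 nodes with a double edge at one end; the terminal node there is the unique long simple root (C_3). A semisimple Lie algebra decomposes uniquely as the direct sum of simple ideals, one per connected component of its Dynkin diagram, so g ≅ B_5 ⊕ C_3 (dimension 55 + 21 = 76).

B_5 (so(11)) ⊕ C_3 (sp(6))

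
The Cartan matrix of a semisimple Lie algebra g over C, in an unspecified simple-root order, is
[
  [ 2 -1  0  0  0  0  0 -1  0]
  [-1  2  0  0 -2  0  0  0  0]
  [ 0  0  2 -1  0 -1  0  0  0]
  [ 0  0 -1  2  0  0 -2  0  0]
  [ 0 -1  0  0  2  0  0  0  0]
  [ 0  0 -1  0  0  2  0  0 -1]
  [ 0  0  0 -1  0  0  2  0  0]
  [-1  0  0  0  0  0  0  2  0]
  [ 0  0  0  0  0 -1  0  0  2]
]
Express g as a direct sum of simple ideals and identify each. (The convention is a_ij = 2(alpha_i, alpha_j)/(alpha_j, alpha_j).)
type B_4 + type B_5

The diagram associated to this matrix has two connected components: the simple roots {alpha_1, alpha_2, alpha_5, alpha_8} form a chain of 4 nodes with a double edge at one end; the terminal node there is the unique short simple root (B_4), and {alpha_3, alpha_4, alpha_6, alpha_7, alpha_9} form a chain of 5 nodes with a double edge at one end; the terminal node there is the unique short simple root (B_5). A semisimple Lie algebra decomposes uniquely as the direct sum of simple ideals, one per connected component of its Dynkin diagram, so g ≅ B_4 ⊕ B_5 (dimension 36 + 55 = 91).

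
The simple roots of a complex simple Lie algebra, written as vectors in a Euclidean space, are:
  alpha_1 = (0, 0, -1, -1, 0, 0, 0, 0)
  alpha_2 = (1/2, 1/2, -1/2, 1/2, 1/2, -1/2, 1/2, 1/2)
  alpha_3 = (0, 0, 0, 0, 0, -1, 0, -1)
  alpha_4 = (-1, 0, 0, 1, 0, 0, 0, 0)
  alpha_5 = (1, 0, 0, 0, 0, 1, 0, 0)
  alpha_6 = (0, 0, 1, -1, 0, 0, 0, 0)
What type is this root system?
E_6

Compute the Cartan integers a_ij = 2(alpha_i, alpha_j)/(alpha_j, alpha_j); the resulting 6x6 Cartan matrix is
[[2, 0, 0, -1, 0, 0], [0, 2, 0, 0, 0, -1], [0, 0, 2, 0, -1, 0], [-1, 0, 0, 2, -1, -1], [0, 0, -1, -1, 2, 0], [0, -1, 0, -1, 0, 2]].
All simple roots have the same length, so the diagram is simply laced. The associated Dynkin diagram is a chain of 5 nodes with one extra node attached to the third node from one end (E_6), so the type is E_6.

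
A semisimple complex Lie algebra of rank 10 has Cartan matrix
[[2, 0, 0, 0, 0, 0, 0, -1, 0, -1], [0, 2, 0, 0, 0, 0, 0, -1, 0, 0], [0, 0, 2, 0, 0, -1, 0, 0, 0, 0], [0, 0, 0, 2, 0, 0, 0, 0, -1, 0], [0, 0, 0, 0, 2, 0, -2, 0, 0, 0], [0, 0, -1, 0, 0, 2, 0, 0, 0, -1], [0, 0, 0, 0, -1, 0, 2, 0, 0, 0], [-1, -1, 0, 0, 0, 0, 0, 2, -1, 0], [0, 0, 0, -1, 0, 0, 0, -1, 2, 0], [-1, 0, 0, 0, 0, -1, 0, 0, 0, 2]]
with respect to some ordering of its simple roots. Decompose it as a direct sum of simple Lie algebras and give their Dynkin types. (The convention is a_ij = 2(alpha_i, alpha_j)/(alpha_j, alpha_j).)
B_2 ⊕ E_8

The diagram associated to this matrix has two connected components: the simple roots {alpha_5, alpha_7} form a chain of 2 nodes with a double edge at one end; the terminal node there is the unique short simple root (B_2), and {alpha_1, alpha_2, alpha_3, alpha_4, alpha_6, alpha_8, alpha_9, alpha_10} form a chain of 7 nodes with one extra node attached to the third node from one end (E_8). A semisimple Lie algebra decomposes uniquely as the direct sum of simple ideals, one per connected component of its Dynkin diagram, so g ≅ B_2 ⊕ E_8 (dimension 10 + 248 = 258).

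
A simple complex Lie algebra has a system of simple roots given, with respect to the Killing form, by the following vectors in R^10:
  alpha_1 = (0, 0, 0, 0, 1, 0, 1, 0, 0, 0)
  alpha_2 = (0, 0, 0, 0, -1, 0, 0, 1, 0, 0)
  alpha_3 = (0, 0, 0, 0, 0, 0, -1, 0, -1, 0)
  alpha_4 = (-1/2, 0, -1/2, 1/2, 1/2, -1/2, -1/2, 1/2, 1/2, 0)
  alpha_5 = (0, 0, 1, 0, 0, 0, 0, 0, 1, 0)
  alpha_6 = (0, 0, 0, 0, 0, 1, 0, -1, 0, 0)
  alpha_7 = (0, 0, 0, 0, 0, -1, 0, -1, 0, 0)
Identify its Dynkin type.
Compute the Cartan integers a_ij = 2(alpha_i, alpha_j)/(alpha_j, alpha_j); the resulting 7x7 Cartan matrix is
[[2, -1, -1, 0, 0, 0, 0], [-1, 2, 0, 0, 0, -1, -1], [-1, 0, 2, 0, -1, 0, 0], [0, 0, 0, 2, 0, -1, 0], [0, 0, -1, 0, 2, 0, 0], [0, -1, 0, -1, 0, 2, 0], [0, -1, 0, 0, 0, 0, 2]].
All simple roots have the same length, so the diagram is simply laced. The associated Dynkin diagram is a chain of 6 nodes with one extra node attached to the third node from one end (E_7), so the type is E_7.

E_7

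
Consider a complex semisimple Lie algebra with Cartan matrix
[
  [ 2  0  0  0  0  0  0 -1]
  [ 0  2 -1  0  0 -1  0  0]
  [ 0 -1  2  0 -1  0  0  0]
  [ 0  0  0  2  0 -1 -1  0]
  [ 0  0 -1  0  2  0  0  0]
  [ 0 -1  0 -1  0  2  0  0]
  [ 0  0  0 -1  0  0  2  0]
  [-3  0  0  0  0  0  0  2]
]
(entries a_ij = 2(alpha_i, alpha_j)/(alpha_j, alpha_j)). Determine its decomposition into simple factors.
A_6 ⊕ G_2

The diagram associated to this matrix has two connected components: the simple roots {alpha_2, alpha_3, alpha_4, alpha_5, alpha_6, alpha_7} form a chain of 6 nodes with single edges (A_6), and {alpha_1, alpha_8} form two nodes joined by a triple edge (G_2). A semisimple Lie algebra decomposes uniquely as the direct sum of simple ideals, one per connected component of its Dynkin diagram, so g ≅ A_6 ⊕ G_2 (dimension 48 + 14 = 62).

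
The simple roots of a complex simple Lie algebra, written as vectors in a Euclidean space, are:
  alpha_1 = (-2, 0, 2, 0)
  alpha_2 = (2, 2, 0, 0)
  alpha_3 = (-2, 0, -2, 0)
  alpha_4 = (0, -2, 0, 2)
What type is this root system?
D4

Compute the Cartan integers a_ij = 2(alpha_i, alpha_j)/(alpha_j, alpha_j); the resulting 4x4 Cartan matrix is
[[2, -1, 0, 0], [-1, 2, -1, -1], [0, -1, 2, 0], [0, -1, 0, 2]].
All simple roots have the same length, so the diagram is simply laced. The associated Dynkin diagram is a chain of 2 nodes with a fork of two nodes at one end (D_4), so the type is D_4 (the algebra so(8)).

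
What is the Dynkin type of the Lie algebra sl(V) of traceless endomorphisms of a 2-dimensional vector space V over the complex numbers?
This is sl(2), which has dimension 2^2 - 1 = 3 and rank 2 - 1 = 1 (a Cartan subalgebra is the diagonal traceless matrices). In the classification of classical Lie algebras, the special linear algebra sl(n+1) has type A_n; here n = 1, so the Dynkin diagram is a chain of 1 nodes with single edges (A_1). Hence the type is A_1.

A_1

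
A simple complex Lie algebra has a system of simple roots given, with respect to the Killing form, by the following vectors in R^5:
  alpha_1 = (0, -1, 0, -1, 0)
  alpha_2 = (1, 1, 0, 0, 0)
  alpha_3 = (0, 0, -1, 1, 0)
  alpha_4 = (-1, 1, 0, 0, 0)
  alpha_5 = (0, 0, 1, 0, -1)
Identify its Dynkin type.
Compute the Cartan integers a_ij = 2(alpha_i, alpha_j)/(alpha_j, alpha_j); the resulting 5x5 Cartan matrix is
[[2, -1, -1, -1, 0], [-1, 2, 0, 0, 0], [-1, 0, 2, 0, -1], [-1, 0, 0, 2, 0], [0, 0, -1, 0, 2]].
All simple roots have the same length, so the diagram is simply laced. The associated Dynkin diagram is a chain of 3 nodes with a fork of two nodes at one end (D_5), so the type is D_5 (the algebra so(10)).

type D_5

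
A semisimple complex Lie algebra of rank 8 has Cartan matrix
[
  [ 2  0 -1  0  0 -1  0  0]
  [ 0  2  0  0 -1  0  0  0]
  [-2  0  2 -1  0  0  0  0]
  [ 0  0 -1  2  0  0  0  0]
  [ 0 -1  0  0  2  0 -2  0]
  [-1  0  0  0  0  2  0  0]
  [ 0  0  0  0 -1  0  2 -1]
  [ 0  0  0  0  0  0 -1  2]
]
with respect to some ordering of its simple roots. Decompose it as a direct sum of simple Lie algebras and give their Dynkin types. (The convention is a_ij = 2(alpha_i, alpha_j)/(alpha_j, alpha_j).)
F4 ⊕ F4

The diagram associated to this matrix has two connected components: the simple roots {alpha_1, alpha_3, alpha_4, alpha_6} form a chain of 4 nodes with a double edge between the middle two (F_4), and {alpha_2, alpha_5, alpha_7, alpha_8} form a chain of 4 nodes with a double edge between the middle two (F_4). A semisimple Lie algebra decomposes uniquely as the direct sum of simple ideals, one per connected component of its Dynkin diagram, so g ≅ F_4 ⊕ F_4 (dimension 52 + 52 = 104).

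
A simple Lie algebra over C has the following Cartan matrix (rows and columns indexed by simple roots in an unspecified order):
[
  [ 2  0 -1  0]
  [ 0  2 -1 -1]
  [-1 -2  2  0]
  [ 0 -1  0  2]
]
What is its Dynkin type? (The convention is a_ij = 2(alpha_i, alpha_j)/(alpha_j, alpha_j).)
The matrix has rank 4 with 2's on the diagonal. Reading the off-diagonal entries as Dynkin edges (a single edge where a_ij = a_ji = -1; a double or triple edge where a_ij * a_ji = 2 or 3), the diagram is a chain of 4 nodes with a double edge between the middle two (F_4). One simple-root ordering that puts it in standard form is (alpha_1, alpha_3, alpha_2, alpha_4). So the algebra is type F_4.

F4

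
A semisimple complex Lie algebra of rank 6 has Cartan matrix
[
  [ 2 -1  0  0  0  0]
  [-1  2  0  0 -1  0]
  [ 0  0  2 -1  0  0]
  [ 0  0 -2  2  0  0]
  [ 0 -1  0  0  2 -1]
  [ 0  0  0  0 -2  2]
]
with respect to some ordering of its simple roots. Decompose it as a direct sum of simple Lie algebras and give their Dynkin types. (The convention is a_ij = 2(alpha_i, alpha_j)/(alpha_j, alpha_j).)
B2 ⊕ C4

The diagram associated to this matrix has two connected components: the simple roots {alpha_3, alpha_4} form a chain of 2 nodes with a double edge at one end; the terminal node there is the unique short simple root (B_2), and {alpha_1, alpha_2, alpha_5, alpha_6} form a chain of 4 nodes with a double edge at one end; the terminal node there is the unique long simple root (C_4). A semisimple Lie algebra decomposes uniquely as the direct sum of simple ideals, one per connected component of its Dynkin diagram, so g ≅ B_2 ⊕ C_4 (dimension 10 + 36 = 46).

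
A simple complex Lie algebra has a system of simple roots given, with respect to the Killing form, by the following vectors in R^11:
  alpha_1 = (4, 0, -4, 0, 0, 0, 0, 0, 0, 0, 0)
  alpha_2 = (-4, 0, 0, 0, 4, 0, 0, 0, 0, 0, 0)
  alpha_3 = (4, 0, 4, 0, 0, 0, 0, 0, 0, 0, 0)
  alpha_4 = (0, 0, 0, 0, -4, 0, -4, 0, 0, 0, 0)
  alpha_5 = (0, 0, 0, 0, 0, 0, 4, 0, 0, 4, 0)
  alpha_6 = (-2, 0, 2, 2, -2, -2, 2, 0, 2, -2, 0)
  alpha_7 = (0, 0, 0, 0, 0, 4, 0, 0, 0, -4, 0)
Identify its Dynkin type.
E7

Compute the Cartan integers a_ij = 2(alpha_i, alpha_j)/(alpha_j, alpha_j); the resulting 7x7 Cartan matrix is
[[2, -1, 0, 0, 0, -1, 0], [-1, 2, -1, -1, 0, 0, 0], [0, -1, 2, 0, 0, 0, 0], [0, -1, 0, 2, -1, 0, 0], [0, 0, 0, -1, 2, 0, -1], [-1, 0, 0, 0, 0, 2, 0], [0, 0, 0, 0, -1, 0, 2]].
All simple roots have the same length, so the diagram is simply laced. The associated Dynkin diagram is a chain of 6 nodes with one extra node attached to the third node from one end (E_7), so the type is E_7.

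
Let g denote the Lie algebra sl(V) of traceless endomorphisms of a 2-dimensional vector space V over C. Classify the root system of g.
A_1

This is sl(2), which has dimension 2^2 - 1 = 3 and rank 2 - 1 = 1 (a Cartan subalgebra is the diagonal traceless matrices). In the classification of classical Lie algebras, the special linear algebra sl(n+1) has type A_n; here n = 1, so the Dynkin diagram is a chain of 1 nodes with single edges (A_1). Hence the type is A_1.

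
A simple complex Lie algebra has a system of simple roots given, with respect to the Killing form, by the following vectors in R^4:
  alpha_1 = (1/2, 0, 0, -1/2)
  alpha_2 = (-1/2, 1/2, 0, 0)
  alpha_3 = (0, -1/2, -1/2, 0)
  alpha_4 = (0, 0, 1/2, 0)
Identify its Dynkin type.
B_4 (so(9))

Compute the Cartan integers a_ij = 2(alpha_i, alpha_j)/(alpha_j, alpha_j); the resulting 4x4 Cartan matrix is
[[2, -1, 0, 0], [-1, 2, -1, 0], [0, -1, 2, -2], [0, 0, -1, 2]].
The roots have two lengths (squared-length ratio 2:1); the short ones are alpha_{4}. The associated Dynkin diagram is a chain of 4 nodes with a double edge at one end; the terminal node there is the unique short simple root (B_4), so the type is B_4 (the algebra so(9)).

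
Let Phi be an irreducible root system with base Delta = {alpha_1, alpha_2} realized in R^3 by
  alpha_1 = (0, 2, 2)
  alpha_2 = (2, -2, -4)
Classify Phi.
Compute the Cartan integers a_ij = 2(alpha_i, alpha_j)/(alpha_j, alpha_j); the resulting 2x2 Cartan matrix is
[[2, -1], [-3, 2]].
The roots have two lengths (squared-length ratio 3:1); the short ones are alpha_{1}. The associated Dynkin diagram is two nodes joined by a triple edge (G_2), so the type is G_2.

G2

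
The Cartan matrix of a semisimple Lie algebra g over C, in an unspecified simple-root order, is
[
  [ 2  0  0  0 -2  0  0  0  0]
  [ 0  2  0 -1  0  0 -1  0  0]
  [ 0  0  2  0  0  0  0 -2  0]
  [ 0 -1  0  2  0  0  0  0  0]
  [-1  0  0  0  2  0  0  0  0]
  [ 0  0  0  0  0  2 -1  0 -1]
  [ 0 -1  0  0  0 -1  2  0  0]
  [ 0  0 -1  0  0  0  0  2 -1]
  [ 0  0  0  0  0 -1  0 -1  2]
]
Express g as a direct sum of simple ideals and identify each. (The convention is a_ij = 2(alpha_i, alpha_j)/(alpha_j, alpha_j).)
The diagram associated to this matrix has two connected components: the simple roots {alpha_1, alpha_5} form a chain of 2 nodes with a double edge at one end; the terminal node there is the unique short simple root (B_2), and {alpha_2, alpha_3, alpha_4, alpha_6, alpha_7, alpha_8, alpha_9} form a chain of 7 nodes with a double edge at one end; the terminal node there is the unique long simple root (C_7). A semisimple Lie algebra decomposes uniquely as the direct sum of simple ideals, one per connected component of its Dynkin diagram, so g ≅ B_2 ⊕ C_7 (dimension 10 + 105 = 115).

B2 + C7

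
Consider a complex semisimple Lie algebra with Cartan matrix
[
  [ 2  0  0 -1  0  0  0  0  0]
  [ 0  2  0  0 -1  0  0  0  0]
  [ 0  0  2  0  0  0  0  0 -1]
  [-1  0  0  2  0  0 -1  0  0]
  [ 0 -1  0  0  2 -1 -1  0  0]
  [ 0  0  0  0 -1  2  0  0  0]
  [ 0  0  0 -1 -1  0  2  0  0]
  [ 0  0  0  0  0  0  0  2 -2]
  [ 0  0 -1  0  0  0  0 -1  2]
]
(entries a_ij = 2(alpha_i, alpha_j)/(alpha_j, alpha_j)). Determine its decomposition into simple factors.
The diagram associated to this matrix has two connected components: the simple roots {alpha_3, alpha_8, alpha_9} form a chain of 3 nodes with a double edge at one end; the terminal node there is the unique long simple root (C_3), and {alpha_1, alpha_2, alpha_4, alpha_5, alpha_6, alpha_7} form a chain of 4 nodes with a fork of two nodes at one end (D_6). A semisimple Lie algebra decomposes uniquely as the direct sum of simple ideals, one per connected component of its Dynkin diagram, so g ≅ C_3 ⊕ D_6 (dimension 21 + 66 = 87).

C3 + D6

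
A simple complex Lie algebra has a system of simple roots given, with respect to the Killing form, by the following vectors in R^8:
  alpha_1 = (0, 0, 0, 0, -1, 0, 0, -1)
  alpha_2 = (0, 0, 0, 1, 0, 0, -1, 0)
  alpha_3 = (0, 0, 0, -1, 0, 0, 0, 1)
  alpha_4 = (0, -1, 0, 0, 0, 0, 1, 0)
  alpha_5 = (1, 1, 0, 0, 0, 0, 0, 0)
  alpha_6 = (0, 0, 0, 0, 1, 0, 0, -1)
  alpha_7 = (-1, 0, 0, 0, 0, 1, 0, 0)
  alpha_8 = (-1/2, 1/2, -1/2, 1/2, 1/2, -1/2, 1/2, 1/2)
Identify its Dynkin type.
E_8

Compute the Cartan integers a_ij = 2(alpha_i, alpha_j)/(alpha_j, alpha_j); the resulting 8x8 Cartan matrix is
[[2, 0, -1, 0, 0, 0, 0, -1], [0, 2, -1, -1, 0, 0, 0, 0], [-1, -1, 2, 0, 0, -1, 0, 0], [0, -1, 0, 2, -1, 0, 0, 0], [0, 0, 0, -1, 2, 0, -1, 0], [0, 0, -1, 0, 0, 2, 0, 0], [0, 0, 0, 0, -1, 0, 2, 0], [-1, 0, 0, 0, 0, 0, 0, 2]].
All simple roots have the same length, so the diagram is simply laced. The associated Dynkin diagram is a chain of 7 nodes with one extra node attached to the third node from one end (E_8), so the type is E_8.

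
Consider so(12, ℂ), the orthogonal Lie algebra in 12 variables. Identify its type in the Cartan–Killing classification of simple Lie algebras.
D_6

This is so(12) with 12 even, which has dimension 12(12-1)/2 = 66 and rank 12/2 = 6. In the classification of classical Lie algebras, the orthogonal algebra so(2n) in an even number of variables has type D_n; here n = 6, so the Dynkin diagram is a chain of 4 nodes with a fork of two nodes at one end (D_6). Hence the type is D_6.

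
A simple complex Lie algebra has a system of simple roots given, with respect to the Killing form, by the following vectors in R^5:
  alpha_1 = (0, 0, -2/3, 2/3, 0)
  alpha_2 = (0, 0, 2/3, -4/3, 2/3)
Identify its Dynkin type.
G_2

Compute the Cartan integers a_ij = 2(alpha_i, alpha_j)/(alpha_j, alpha_j); the resulting 2x2 Cartan matrix is
[[2, -1], [-3, 2]].
The roots have two lengths (squared-length ratio 3:1); the short ones are alpha_{1}. The associated Dynkin diagram is two nodes joined by a triple edge (G_2), so the type is G_2.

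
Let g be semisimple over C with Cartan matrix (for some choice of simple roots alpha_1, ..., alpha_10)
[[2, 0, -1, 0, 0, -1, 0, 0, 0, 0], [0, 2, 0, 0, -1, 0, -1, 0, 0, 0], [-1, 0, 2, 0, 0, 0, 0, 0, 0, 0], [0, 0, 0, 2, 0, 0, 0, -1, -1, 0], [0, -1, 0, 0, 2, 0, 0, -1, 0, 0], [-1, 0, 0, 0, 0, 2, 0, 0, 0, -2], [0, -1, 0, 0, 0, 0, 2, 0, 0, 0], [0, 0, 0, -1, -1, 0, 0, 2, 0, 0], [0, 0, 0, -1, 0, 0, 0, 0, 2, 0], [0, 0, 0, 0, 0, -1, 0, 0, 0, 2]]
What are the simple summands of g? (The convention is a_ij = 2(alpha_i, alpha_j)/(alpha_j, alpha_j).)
The diagram associated to this matrix has two connected components: the simple roots {alpha_2, alpha_4, alpha_5, alpha_7, alpha_8, alpha_9} form a chain of 6 nodes with single edges (A_6), and {alpha_1, alpha_3, alpha_6, alpha_10} form a chain of 4 nodes with a double edge at one end; the terminal node there is the unique short simple root (B_4). A semisimple Lie algebra decomposes uniquely as the direct sum of simple ideals, one per connected component of its Dynkin diagram, so g ≅ A_6 ⊕ B_4 (dimension 48 + 36 = 84).

A6 ⊕ B4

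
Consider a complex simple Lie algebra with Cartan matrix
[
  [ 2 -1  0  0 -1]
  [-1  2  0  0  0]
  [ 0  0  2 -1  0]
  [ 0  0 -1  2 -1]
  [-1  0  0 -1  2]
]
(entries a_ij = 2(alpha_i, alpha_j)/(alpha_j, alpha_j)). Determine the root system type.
The matrix has rank 5 with 2's on the diagonal. Reading the off-diagonal entries as Dynkin edges (a single edge where a_ij = a_ji = -1; a double or triple edge where a_ij * a_ji = 2 or 3), the diagram is a chain of 5 nodes with single edges (A_5). One simple-root ordering that puts it in standard form is (alpha_3, alpha_4, alpha_5, alpha_1, alpha_2). So the algebra is type A_5, i.e. sl(6).

A_5 (sl(6))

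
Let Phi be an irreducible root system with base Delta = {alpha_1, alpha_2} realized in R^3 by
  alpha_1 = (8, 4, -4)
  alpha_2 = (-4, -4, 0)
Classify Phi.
G_2

Compute the Cartan integers a_ij = 2(alpha_i, alpha_j)/(alpha_j, alpha_j); the resulting 2x2 Cartan matrix is
[[2, -3], [-1, 2]].
The roots have two lengths (squared-length ratio 3:1); the short ones are alpha_{2}. The associated Dynkin diagram is two nodes joined by a triple edge (G_2), so the type is G_2.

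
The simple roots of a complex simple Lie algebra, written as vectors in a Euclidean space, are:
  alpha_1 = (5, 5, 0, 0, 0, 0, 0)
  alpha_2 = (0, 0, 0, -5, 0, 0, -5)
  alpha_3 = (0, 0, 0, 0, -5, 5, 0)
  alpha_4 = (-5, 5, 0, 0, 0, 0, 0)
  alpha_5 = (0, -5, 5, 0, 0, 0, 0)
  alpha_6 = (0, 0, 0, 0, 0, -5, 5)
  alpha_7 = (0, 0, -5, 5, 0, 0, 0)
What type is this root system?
Compute the Cartan integers a_ij = 2(alpha_i, alpha_j)/(alpha_j, alpha_j); the resulting 7x7 Cartan matrix is
[[2, 0, 0, 0, -1, 0, 0], [0, 2, 0, 0, 0, -1, -1], [0, 0, 2, 0, 0, -1, 0], [0, 0, 0, 2, -1, 0, 0], [-1, 0, 0, -1, 2, 0, -1], [0, -1, -1, 0, 0, 2, 0], [0, -1, 0, 0, -1, 0, 2]].
All simple roots have the same length, so the diagram is simply laced. The associated Dynkin diagram is a chain of 5 nodes with a fork of two nodes at one end (D_7), so the type is D_7 (the algebra so(14)).

D_7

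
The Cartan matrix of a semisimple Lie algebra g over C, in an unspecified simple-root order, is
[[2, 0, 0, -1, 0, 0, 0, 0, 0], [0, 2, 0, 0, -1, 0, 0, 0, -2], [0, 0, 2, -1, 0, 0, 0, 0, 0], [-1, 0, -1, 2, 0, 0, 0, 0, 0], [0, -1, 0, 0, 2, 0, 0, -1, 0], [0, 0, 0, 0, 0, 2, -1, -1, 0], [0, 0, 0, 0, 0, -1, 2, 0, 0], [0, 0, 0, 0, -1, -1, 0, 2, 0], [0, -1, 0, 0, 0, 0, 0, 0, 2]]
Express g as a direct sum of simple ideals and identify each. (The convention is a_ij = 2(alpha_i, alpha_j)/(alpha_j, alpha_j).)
A_3 + B_6

The diagram associated to this matrix has two connected components: the simple roots {alpha_1, alpha_3, alpha_4} form a chain of 3 nodes with single edges (A_3), and {alpha_2, alpha_5, alpha_6, alpha_7, alpha_8, alpha_9} form a chain of 6 nodes with a double edge at one end; the terminal node there is the unique short simple root (B_6). A semisimple Lie algebra decomposes uniquely as the direct sum of simple ideals, one per connected component of its Dynkin diagram, so g ≅ A_3 ⊕ B_6 (dimension 15 + 78 = 93).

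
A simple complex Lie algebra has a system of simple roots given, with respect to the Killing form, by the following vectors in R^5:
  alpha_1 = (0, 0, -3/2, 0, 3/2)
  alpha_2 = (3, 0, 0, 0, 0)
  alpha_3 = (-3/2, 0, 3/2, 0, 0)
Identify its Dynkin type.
Compute the Cartan integers a_ij = 2(alpha_i, alpha_j)/(alpha_j, alpha_j); the resulting 3x3 Cartan matrix is
[[2, 0, -1], [0, 2, -2], [-1, -1, 2]].
The roots have two lengths (squared-length ratio 2:1); the short ones are alpha_{1,3}. The associated Dynkin diagram is a chain of 3 nodes with a double edge at one end; the terminal node there is the unique long simple root (C_3), so the type is C_3 (the algebra sp(6)).

type C_3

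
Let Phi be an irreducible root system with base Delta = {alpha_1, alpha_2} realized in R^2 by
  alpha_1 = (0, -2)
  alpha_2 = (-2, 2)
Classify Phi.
type B_2

Compute the Cartan integers a_ij = 2(alpha_i, alpha_j)/(alpha_j, alpha_j); the resulting 2x2 Cartan matrix is
[[2, -1], [-2, 2]].
The roots have two lengths (squared-length ratio 2:1); the short ones are alpha_{1}. The associated Dynkin diagram is a chain of 2 nodes with a double edge at one end; the terminal node there is the unique short simple root (B_2), so the type is B_2 (the algebra so(5)).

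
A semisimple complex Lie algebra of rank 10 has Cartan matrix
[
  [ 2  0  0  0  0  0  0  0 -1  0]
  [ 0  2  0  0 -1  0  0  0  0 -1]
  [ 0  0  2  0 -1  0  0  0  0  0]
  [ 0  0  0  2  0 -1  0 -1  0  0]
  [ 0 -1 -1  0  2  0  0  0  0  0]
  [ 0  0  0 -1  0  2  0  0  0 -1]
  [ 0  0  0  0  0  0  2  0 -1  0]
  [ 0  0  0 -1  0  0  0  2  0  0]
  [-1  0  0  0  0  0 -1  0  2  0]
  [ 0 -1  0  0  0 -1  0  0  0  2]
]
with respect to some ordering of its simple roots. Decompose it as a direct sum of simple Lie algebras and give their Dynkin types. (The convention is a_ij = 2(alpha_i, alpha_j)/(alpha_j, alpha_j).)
A_3 (sl(4)) + A_7 (sl(8))

The diagram associated to this matrix has two connected components: the simple roots {alpha_1, alpha_7, alpha_9} form a chain of 3 nodes with single edges (A_3), and {alpha_2, alpha_3, alpha_4, alpha_5, alpha_6, alpha_8, alpha_10} form a chain of 7 nodes with single edges (A_7). A semisimple Lie algebra decomposes uniquely as the direct sum of simple ideals, one per connected component of its Dynkin diagram, so g ≅ A_3 ⊕ A_7 (dimension 15 + 63 = 78).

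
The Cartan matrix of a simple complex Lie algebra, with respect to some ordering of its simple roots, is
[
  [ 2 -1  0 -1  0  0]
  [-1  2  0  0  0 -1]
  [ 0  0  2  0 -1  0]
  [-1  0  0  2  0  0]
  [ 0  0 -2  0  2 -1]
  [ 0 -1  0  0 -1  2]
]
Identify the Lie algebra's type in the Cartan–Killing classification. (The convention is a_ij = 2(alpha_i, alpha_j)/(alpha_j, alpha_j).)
B_6 (so(13))

The matrix has rank 6 with 2's on the diagonal. Reading the off-diagonal entries as Dynkin edges (a single edge where a_ij = a_ji = -1; a double or triple edge where a_ij * a_ji = 2 or 3), the diagram is a chain of 6 nodes with a double edge at one end; the terminal node there is the unique short simple root (B_6). One simple-root ordering that puts it in standard form is (alpha_4, alpha_1, alpha_2, alpha_6, alpha_5, alpha_3). So the algebra is type B_6, i.e. so(13).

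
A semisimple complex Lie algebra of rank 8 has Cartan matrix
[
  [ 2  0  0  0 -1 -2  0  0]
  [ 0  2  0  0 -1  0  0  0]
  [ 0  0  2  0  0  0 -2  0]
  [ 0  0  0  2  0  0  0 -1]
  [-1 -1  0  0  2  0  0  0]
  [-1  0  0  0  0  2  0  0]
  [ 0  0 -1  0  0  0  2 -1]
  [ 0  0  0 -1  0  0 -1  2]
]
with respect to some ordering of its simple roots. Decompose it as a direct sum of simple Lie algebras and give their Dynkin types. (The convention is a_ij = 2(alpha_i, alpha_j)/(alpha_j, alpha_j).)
B_4 (so(9)) ⊕ C_4 (sp(8))

The diagram associated to this matrix has two connected components: the simple roots {alpha_1, alpha_2, alpha_5, alpha_6} form a chain of 4 nodes with a double edge at one end; the terminal node there is the unique short simple root (B_4), and {alpha_3, alpha_4, alpha_7, alpha_8} form a chain of 4 nodes with a double edge at one end; the terminal node there is the unique long simple root (C_4). A semisimple Lie algebra decomposes uniquely as the direct sum of simple ideals, one per connected component of its Dynkin diagram, so g ≅ B_4 ⊕ C_4 (dimension 36 + 36 = 72).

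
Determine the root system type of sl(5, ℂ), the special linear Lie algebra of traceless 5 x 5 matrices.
This is sl(5), which has dimension 5^2 - 1 = 24 and rank 5 - 1 = 4 (a Cartan subalgebra is the diagonal traceless matrices). In the classification of classical Lie algebras, the special linear algebra sl(n+1) has type A_n; here n = 4, so the Dynkin diagram is a chain of 4 nodes with single edges (A_4). Hence the type is A_4.

A_4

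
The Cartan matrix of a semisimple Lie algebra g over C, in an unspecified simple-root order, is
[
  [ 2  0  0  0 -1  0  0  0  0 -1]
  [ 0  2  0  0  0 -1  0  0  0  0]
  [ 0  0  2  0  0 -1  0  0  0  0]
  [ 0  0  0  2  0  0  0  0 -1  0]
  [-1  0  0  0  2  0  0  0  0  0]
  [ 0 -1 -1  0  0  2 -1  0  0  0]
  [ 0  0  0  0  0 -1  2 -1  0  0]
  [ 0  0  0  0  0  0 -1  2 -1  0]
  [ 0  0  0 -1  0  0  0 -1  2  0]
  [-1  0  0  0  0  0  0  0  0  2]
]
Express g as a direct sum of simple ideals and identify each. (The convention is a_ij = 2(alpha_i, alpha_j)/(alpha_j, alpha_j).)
A_3 (sl(4)) + D_7 (so(14))

The diagram associated to this matrix has two connected components: the simple roots {alpha_1, alpha_5, alpha_10} form a chain of 3 nodes with single edges (A_3), and {alpha_2, alpha_3, alpha_4, alpha_6, alpha_7, alpha_8, alpha_9} form a chain of 5 nodes with a fork of two nodes at one end (D_7). A semisimple Lie algebra decomposes uniquely as the direct sum of simple ideals, one per connected component of its Dynkin diagram, so g ≅ A_3 ⊕ D_7 (dimension 15 + 91 = 106).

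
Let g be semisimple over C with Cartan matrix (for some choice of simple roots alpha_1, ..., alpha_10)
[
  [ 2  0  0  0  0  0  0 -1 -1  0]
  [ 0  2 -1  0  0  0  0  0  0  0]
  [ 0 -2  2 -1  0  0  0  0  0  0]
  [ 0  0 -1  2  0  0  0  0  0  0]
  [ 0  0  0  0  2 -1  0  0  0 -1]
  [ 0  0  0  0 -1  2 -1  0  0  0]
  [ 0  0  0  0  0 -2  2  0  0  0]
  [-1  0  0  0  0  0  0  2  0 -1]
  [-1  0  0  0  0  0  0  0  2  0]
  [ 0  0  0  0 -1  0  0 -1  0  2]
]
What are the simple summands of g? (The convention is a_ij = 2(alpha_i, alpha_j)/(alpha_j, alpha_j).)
The diagram associated to this matrix has two connected components: the simple roots {alpha_2, alpha_3, alpha_4} form a chain of 3 nodes with a double edge at one end; the terminal node there is the unique short simple root (B_3), and {alpha_1, alpha_5, alpha_6, alpha_7, alpha_8, alpha_9, alpha_10} form a chain of 7 nodes with a double edge at one end; the terminal node there is the unique long simple root (C_7). A semisimple Lie algebra decomposes uniquely as the direct sum of simple ideals, one per connected component of its Dynkin diagram, so g ≅ B_3 ⊕ C_7 (dimension 21 + 105 = 126).

B_3 ⊕ C_7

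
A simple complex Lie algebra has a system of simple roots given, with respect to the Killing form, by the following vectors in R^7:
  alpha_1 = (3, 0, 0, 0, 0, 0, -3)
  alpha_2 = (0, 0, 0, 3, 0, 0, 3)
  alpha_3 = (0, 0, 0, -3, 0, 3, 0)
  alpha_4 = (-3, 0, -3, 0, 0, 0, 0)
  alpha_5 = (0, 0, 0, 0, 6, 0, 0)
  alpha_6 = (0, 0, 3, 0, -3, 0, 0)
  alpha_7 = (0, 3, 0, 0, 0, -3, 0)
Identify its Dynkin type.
Compute the Cartan integers a_ij = 2(alpha_i, alpha_j)/(alpha_j, alpha_j); the resulting 7x7 Cartan matrix is
[[2, -1, 0, -1, 0, 0, 0], [-1, 2, -1, 0, 0, 0, 0], [0, -1, 2, 0, 0, 0, -1], [-1, 0, 0, 2, 0, -1, 0], [0, 0, 0, 0, 2, -2, 0], [0, 0, 0, -1, -1, 2, 0], [0, 0, -1, 0, 0, 0, 2]].
The roots have two lengths (squared-length ratio 2:1); the short ones are alpha_{1,2,3,4,6,7}. The associated Dynkin diagram is a chain of 7 nodes with a double edge at one end; the terminal node there is the unique long simple root (C_7), so the type is C_7 (the algebra sp(14)).

C_7 (sp(14))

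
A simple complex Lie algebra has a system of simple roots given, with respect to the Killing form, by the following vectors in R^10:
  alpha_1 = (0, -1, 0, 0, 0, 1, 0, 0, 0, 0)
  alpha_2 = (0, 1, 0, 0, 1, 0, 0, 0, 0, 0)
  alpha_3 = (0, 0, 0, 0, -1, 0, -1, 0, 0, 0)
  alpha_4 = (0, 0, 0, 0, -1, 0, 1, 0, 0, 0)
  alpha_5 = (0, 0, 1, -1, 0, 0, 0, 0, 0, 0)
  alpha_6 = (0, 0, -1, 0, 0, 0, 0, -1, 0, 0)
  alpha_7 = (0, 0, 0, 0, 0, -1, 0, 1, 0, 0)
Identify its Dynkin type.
Compute the Cartan integers a_ij = 2(alpha_i, alpha_j)/(alpha_j, alpha_j); the resulting 7x7 Cartan matrix is
[[2, -1, 0, 0, 0, 0, -1], [-1, 2, -1, -1, 0, 0, 0], [0, -1, 2, 0, 0, 0, 0], [0, -1, 0, 2, 0, 0, 0], [0, 0, 0, 0, 2, -1, 0], [0, 0, 0, 0, -1, 2, -1], [-1, 0, 0, 0, 0, -1, 2]].
All simple roots have the same length, so the diagram is simply laced. The associated Dynkin diagram is a chain of 5 nodes with a fork of two nodes at one end (D_7), so the type is D_7 (the algebra so(14)).

D7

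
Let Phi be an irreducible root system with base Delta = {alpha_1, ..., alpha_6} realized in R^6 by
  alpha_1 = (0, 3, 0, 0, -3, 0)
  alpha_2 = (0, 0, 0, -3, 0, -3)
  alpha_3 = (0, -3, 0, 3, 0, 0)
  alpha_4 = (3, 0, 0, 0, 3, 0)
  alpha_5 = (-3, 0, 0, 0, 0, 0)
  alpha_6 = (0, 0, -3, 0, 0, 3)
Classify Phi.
B6

Compute the Cartan integers a_ij = 2(alpha_i, alpha_j)/(alpha_j, alpha_j); the resulting 6x6 Cartan matrix is
[[2, 0, -1, -1, 0, 0], [0, 2, -1, 0, 0, -1], [-1, -1, 2, 0, 0, 0], [-1, 0, 0, 2, -2, 0], [0, 0, 0, -1, 2, 0], [0, -1, 0, 0, 0, 2]].
The roots have two lengths (squared-length ratio 2:1); the short ones are alpha_{5}. The associated Dynkin diagram is a chain of 6 nodes with a double edge at one end; the terminal node there is the unique short simple root (B_6), so the type is B_6 (the algebra so(13)).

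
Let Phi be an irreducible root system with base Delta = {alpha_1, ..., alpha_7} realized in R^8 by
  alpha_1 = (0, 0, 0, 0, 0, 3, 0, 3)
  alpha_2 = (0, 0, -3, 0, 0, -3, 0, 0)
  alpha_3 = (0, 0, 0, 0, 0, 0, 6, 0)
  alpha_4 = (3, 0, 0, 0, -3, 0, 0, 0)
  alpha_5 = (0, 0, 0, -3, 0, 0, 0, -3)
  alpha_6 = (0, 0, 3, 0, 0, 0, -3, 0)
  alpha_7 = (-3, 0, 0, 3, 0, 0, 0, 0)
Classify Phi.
type C_7

Compute the Cartan integers a_ij = 2(alpha_i, alpha_j)/(alpha_j, alpha_j); the resulting 7x7 Cartan matrix is
[[2, -1, 0, 0, -1, 0, 0], [-1, 2, 0, 0, 0, -1, 0], [0, 0, 2, 0, 0, -2, 0], [0, 0, 0, 2, 0, 0, -1], [-1, 0, 0, 0, 2, 0, -1], [0, -1, -1, 0, 0, 2, 0], [0, 0, 0, -1, -1, 0, 2]].
The roots have two lengths (squared-length ratio 2:1); the short ones are alpha_{1,2,4,5,6,7}. The associated Dynkin diagram is a chain of 7 nodes with a double edge at one end; the terminal node there is the unique long simple root (C_7), so the type is C_7 (the algebra sp(14)).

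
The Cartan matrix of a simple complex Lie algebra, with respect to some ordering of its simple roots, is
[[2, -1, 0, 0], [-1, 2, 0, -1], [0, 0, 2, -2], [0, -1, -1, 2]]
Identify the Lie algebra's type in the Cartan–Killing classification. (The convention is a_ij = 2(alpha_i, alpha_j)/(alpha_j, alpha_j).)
The matrix has rank 4 with 2's on the diagonal. Reading the off-diagonal entries as Dynkin edges (a single edge where a_ij = a_ji = -1; a double or triple edge where a_ij * a_ji = 2 or 3), the diagram is a chain of 4 nodes with a double edge at one end; the terminal node there is the unique long simple root (C_4). One simple-root ordering that puts it in standard form is (alpha_1, alpha_2, alpha_4, alpha_3). So the algebra is type C_4, i.e. sp(8).

type C_4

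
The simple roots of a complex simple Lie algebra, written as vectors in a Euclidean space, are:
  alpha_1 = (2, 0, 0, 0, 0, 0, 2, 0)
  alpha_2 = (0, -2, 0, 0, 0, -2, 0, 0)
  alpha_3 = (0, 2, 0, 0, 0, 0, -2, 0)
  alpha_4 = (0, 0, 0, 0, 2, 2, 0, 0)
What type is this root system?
A_4

Compute the Cartan integers a_ij = 2(alpha_i, alpha_j)/(alpha_j, alpha_j); the resulting 4x4 Cartan matrix is
[[2, 0, -1, 0], [0, 2, -1, -1], [-1, -1, 2, 0], [0, -1, 0, 2]].
All simple roots have the same length, so the diagram is simply laced. The associated Dynkin diagram is a chain of 4 nodes with single edges (A_4), so the type is A_4 (the algebra sl(5)).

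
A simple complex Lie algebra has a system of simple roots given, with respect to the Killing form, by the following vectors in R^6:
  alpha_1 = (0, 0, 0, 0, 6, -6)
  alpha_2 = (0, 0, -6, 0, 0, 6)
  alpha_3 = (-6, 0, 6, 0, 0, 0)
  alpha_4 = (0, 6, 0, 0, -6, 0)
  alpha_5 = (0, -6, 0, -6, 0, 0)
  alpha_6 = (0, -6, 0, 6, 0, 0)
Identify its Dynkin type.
Compute the Cartan integers a_ij = 2(alpha_i, alpha_j)/(alpha_j, alpha_j); the resulting 6x6 Cartan matrix is
[[2, -1, 0, -1, 0, 0], [-1, 2, -1, 0, 0, 0], [0, -1, 2, 0, 0, 0], [-1, 0, 0, 2, -1, -1], [0, 0, 0, -1, 2, 0], [0, 0, 0, -1, 0, 2]].
All simple roots have the same length, so the diagram is simply laced. The associated Dynkin diagram is a chain of 4 nodes with a fork of two nodes at one end (D_6), so the type is D_6 (the algebra so(12)).

type D_6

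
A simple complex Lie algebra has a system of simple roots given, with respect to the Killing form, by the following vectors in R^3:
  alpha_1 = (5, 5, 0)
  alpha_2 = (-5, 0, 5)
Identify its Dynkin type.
Compute the Cartan integers a_ij = 2(alpha_i, alpha_j)/(alpha_j, alpha_j); the resulting 2x2 Cartan matrix is
[[2, -1], [-1, 2]].
All simple roots have the same length, so the diagram is simply laced. The associated Dynkin diagram is a chain of 2 nodes with single edges (A_2), so the type is A_2 (the algebra sl(3)).

type A_2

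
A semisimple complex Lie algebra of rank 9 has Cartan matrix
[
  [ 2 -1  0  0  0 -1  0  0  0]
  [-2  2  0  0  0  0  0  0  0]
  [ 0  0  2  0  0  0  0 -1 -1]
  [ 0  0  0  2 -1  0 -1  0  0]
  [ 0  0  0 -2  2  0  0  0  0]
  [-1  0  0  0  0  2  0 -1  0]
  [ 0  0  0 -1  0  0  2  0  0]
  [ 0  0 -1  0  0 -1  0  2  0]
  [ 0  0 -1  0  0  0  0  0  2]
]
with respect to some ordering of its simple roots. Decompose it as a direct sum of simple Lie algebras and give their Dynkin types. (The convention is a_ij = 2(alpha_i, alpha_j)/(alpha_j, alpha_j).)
The diagram associated to this matrix has two connected components: the simple roots {alpha_4, alpha_5, alpha_7} form a chain of 3 nodes with a double edge at one end; the terminal node there is the unique long simple root (C_3), and {alpha_1, alpha_2, alpha_3, alpha_6, alpha_8, alpha_9} form a chain of 6 nodes with a double edge at one end; the terminal node there is the unique long simple root (C_6). A semisimple Lie algebra decomposes uniquely as the direct sum of simple ideals, one per connected component of its Dynkin diagram, so g ≅ C_3 ⊕ C_6 (dimension 21 + 78 = 99).

C_3 (sp(6)) + C_6 (sp(12))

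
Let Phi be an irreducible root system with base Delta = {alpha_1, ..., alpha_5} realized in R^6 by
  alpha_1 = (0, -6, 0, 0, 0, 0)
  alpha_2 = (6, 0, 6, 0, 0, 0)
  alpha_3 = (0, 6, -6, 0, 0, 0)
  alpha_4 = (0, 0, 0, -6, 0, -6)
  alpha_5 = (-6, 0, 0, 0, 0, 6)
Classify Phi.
B5

Compute the Cartan integers a_ij = 2(alpha_i, alpha_j)/(alpha_j, alpha_j); the resulting 5x5 Cartan matrix is
[[2, 0, -1, 0, 0], [0, 2, -1, 0, -1], [-2, -1, 2, 0, 0], [0, 0, 0, 2, -1], [0, -1, 0, -1, 2]].
The roots have two lengths (squared-length ratio 2:1); the short ones are alpha_{1}. The associated Dynkin diagram is a chain of 5 nodes with a double edge at one end; the terminal node there is the unique short simple root (B_5), so the type is B_5 (the algebra so(11)).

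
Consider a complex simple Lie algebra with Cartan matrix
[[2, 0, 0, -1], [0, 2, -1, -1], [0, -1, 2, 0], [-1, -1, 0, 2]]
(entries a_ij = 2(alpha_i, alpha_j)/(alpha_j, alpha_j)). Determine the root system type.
A_4

The matrix has rank 4 with 2's on the diagonal. Reading the off-diagonal entries as Dynkin edges (a single edge where a_ij = a_ji = -1; a double or triple edge where a_ij * a_ji = 2 or 3), the diagram is a chain of 4 nodes with single edges (A_4). One simple-root ordering that puts it in standard form is (alpha_3, alpha_2, alpha_4, alpha_1). So the algebra is type A_4, i.e. sl(5).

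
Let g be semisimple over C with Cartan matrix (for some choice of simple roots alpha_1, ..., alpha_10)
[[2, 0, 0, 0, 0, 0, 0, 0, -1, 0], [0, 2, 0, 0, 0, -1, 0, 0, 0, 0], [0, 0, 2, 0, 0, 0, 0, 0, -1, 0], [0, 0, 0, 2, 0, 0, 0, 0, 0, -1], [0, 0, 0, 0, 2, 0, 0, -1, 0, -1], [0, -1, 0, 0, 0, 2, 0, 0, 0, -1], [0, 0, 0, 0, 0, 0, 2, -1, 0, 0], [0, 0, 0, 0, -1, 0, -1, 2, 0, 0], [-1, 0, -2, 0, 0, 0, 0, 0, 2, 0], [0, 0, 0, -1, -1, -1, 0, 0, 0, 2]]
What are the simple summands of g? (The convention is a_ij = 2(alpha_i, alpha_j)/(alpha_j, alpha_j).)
The diagram associated to this matrix has two connected components: the simple roots {alpha_1, alpha_3, alpha_9} form a chain of 3 nodes with a double edge at one end; the terminal node there is the unique short simple root (B_3), and {alpha_2, alpha_4, alpha_5, alpha_6, alpha_7, alpha_8, alpha_10} form a chain of 6 nodes with one extra node attached to the third node from one end (E_7). A semisimple Lie algebra decomposes uniquely as the direct sum of simple ideals, one per connected component of its Dynkin diagram, so g ≅ B_3 ⊕ E_7 (dimension 21 + 133 = 154).

B_3 (so(7)) ⊕ E_7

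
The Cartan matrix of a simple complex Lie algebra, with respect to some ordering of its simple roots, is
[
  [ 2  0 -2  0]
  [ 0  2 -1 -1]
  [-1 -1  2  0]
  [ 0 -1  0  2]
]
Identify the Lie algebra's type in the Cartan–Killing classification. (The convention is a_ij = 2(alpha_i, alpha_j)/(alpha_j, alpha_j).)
The matrix has rank 4 with 2's on the diagonal. Reading the off-diagonal entries as Dynkin edges (a single edge where a_ij = a_ji = -1; a double or triple edge where a_ij * a_ji = 2 or 3), the diagram is a chain of 4 nodes with a double edge at one end; the terminal node there is the unique long simple root (C_4). One simple-root ordering that puts it in standard form is (alpha_4, alpha_2, alpha_3, alpha_1). So the algebra is type C_4, i.e. sp(8).

C_4 (sp(8))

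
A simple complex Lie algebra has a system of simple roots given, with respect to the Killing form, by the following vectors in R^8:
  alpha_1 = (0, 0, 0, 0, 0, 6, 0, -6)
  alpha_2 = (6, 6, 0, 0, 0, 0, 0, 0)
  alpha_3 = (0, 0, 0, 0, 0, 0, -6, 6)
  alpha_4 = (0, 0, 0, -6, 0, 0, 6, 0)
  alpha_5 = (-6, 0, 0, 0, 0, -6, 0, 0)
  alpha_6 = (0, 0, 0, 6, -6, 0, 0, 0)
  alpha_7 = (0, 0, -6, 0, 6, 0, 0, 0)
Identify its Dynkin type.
A_7

Compute the Cartan integers a_ij = 2(alpha_i, alpha_j)/(alpha_j, alpha_j); the resulting 7x7 Cartan matrix is
[[2, 0, -1, 0, -1, 0, 0], [0, 2, 0, 0, -1, 0, 0], [-1, 0, 2, -1, 0, 0, 0], [0, 0, -1, 2, 0, -1, 0], [-1, -1, 0, 0, 2, 0, 0], [0, 0, 0, -1, 0, 2, -1], [0, 0, 0, 0, 0, -1, 2]].
All simple roots have the same length, so the diagram is simply laced. The associated Dynkin diagram is a chain of 7 nodes with single edges (A_7), so the type is A_7 (the algebra sl(8)).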